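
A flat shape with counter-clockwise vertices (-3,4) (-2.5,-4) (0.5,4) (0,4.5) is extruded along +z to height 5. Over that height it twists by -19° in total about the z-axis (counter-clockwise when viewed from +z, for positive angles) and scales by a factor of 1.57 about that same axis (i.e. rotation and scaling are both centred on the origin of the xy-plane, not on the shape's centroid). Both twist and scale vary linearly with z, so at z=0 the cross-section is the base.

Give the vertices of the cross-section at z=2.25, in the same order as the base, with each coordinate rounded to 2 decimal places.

t = z/height = 2.25/5 = 0.45
s = 1 + (scale-1)·z/height = 1 + (1.57-1)·2.25/5 = 1.256500
θ = twist·z/height = -19°·2.25/5 = -8.5500° = -0.149226 rad
cos θ = 0.988886, sin θ = -0.148672 (intermediates below are computed at full precision and shown rounded to 5 d.p.)
v1: (-3,4) → rotate → (-2.37197,4.40156) → ×s → (-2.98038,5.53056) → (-2.98,5.53)
v2: (-2.5,-4) → rotate → (-3.06691,-3.58386) → ×s → (-3.85357,-4.50313) → (-3.85,-4.50)
v3: (0.5,4) → rotate → (1.08913,3.88121) → ×s → (1.36850,4.87674) → (1.37,4.88)
v4: (0,4.5) → rotate → (0.66903,4.44999) → ×s → (0.84063,5.59141) → (0.84,5.59)

Cross-section at z=2.25: (-2.98,5.53) (-3.85,-4.50) (1.37,4.88) (0.84,5.59)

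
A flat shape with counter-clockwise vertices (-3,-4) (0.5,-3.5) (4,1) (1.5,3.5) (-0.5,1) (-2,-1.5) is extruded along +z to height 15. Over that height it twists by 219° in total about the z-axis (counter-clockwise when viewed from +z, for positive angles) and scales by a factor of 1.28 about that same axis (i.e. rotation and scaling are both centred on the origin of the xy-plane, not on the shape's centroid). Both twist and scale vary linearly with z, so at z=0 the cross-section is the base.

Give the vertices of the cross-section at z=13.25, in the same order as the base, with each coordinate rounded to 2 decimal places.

Cross-section at z=13.25: (2.48,5.72) (-1.62,4.10) (-4.56,-2.37) (-0.80,-4.68) (0.90,-1.07) (1.99,2.40)

t = z/height = 13.25/15 = 0.883333
s = 1 + (scale-1)·z/height = 1 + (1.28-1)·13.25/15 = 1.247333
θ = twist·z/height = 219°·13.25/15 = 193.4500° = 3.376339 rad
cos θ = -0.972573, sin θ = -0.232597 (intermediates below are computed at full precision and shown rounded to 5 d.p.)
v1: (-3,-4) → rotate → (1.98733,4.58808) → ×s → (2.47887,5.72287) → (2.48,5.72)
v2: (0.5,-3.5) → rotate → (-1.30038,3.28771) → ×s → (-1.62200,4.10087) → (-1.62,4.10)
v3: (4,1) → rotate → (-3.65770,-1.90296) → ×s → (-4.56237,-2.37363) → (-4.56,-2.37)
v4: (1.5,3.5) → rotate → (-0.64477,-3.75290) → ×s → (-0.80424,-4.68112) → (-0.80,-4.68)
v5: (-0.5,1) → rotate → (0.71888,-0.85627) → ×s → (0.89669,-1.06806) → (0.90,-1.07)
v6: (-2,-1.5) → rotate → (1.59625,1.92405) → ×s → (1.99106,2.39994) → (1.99,2.40)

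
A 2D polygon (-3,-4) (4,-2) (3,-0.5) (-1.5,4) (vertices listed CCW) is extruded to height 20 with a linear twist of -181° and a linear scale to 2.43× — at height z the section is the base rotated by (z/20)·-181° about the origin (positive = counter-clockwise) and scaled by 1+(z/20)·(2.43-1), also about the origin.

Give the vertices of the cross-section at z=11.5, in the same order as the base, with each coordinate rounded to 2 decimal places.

Cross-section at z=11.5: (-5.74,7.08) (-5.31,-6.18) (-2.21,-5.08) (7.73,0.88)

t = z/height = 11.5/20 = 0.575
s = 1 + (scale-1)·z/height = 1 + (2.43-1)·11.5/20 = 1.822250
θ = twist·z/height = -181°·11.5/20 = -104.0750° = -1.816451 rad
cos θ = -0.243192, sin θ = -0.969978 (intermediates below are computed at full precision and shown rounded to 5 d.p.)
v1: (-3,-4) → rotate → (-3.15034,3.88270) → ×s → (-5.74070,7.07525) → (-5.74,7.08)
v2: (4,-2) → rotate → (-2.91272,-3.39353) → ×s → (-5.30771,-6.18386) → (-5.31,-6.18)
v3: (3,-0.5) → rotate → (-1.21456,-2.78834) → ×s → (-2.21324,-5.08105) → (-2.21,-5.08)
v4: (-1.5,4) → rotate → (4.24470,0.48220) → ×s → (7.73491,0.87869) → (7.73,0.88)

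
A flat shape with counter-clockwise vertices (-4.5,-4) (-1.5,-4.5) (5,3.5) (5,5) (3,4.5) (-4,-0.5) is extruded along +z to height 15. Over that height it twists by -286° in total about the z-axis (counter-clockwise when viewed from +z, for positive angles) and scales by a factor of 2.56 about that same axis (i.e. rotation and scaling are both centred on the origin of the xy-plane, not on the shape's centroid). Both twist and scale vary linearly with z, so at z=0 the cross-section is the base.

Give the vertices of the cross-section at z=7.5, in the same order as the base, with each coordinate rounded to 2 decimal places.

Cross-section at z=7.5: (2.11,10.51) (-2.69,8.00) (-3.36,-10.33) (-1.75,-12.46) (0.56,-9.61) (5.15,5.00)

t = z/height = 7.5/15 = 0.5
s = 1 + (scale-1)·z/height = 1 + (2.56-1)·7.5/15 = 1.780000
θ = twist·z/height = -286°·7.5/15 = -143.0000° = -2.495821 rad
cos θ = -0.798636, sin θ = -0.601815 (intermediates below are computed at full precision and shown rounded to 5 d.p.)
v1: (-4.5,-4) → rotate → (1.18660,5.90271) → ×s → (2.11215,10.50682) → (2.11,10.51)
v2: (-1.5,-4.5) → rotate → (-1.51021,4.49658) → ×s → (-2.68818,8.00392) → (-2.69,8.00)
v3: (5,3.5) → rotate → (-1.88682,-5.80430) → ×s → (-3.35855,-10.33165) → (-3.36,-10.33)
v4: (5,5) → rotate → (-0.98410,-7.00225) → ×s → (-1.75170,-12.46401) → (-1.75,-12.46)
v5: (3,4.5) → rotate → (0.31226,-5.39930) → ×s → (0.55582,-9.61076) → (0.56,-9.61)
v6: (-4,-0.5) → rotate → (2.89363,2.80658) → ×s → (5.15067,4.99571) → (5.15,5.00)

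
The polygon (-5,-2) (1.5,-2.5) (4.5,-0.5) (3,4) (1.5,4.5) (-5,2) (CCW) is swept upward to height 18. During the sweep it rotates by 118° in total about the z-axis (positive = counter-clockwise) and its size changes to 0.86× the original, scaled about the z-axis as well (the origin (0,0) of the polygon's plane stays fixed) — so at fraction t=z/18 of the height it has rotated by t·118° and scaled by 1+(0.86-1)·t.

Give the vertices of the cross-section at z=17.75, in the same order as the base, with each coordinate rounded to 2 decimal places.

t = z/height = 17.75/18 = 0.986111
s = 1 + (scale-1)·z/height = 1 + (0.86-1)·17.75/18 = 0.861944
θ = twist·z/height = 118°·17.75/18 = 116.3611° = 2.030885 rad
cos θ = -0.444027, sin θ = 0.896013 (intermediates below are computed at full precision and shown rounded to 5 d.p.)
v1: (-5,-2) → rotate → (4.01216,-3.59201) → ×s → (3.45826,-3.09612) → (3.46,-3.10)
v2: (1.5,-2.5) → rotate → (1.57399,2.45409) → ×s → (1.35669,2.11529) → (1.36,2.12)
v3: (4.5,-0.5) → rotate → (-1.55012,4.25407) → ×s → (-1.33611,3.66678) → (-1.34,3.67)
v4: (3,4) → rotate → (-4.91613,0.91193) → ×s → (-4.23744,0.78603) → (-4.24,0.79)
v5: (1.5,4.5) → rotate → (-4.69810,-0.65410) → ×s → (-4.04950,-0.56380) → (-4.05,-0.56)
v6: (-5,2) → rotate → (0.42811,-5.36812) → ×s → (0.36901,-4.62702) → (0.37,-4.63)

Cross-section at z=17.75: (3.46,-3.10) (1.36,2.12) (-1.34,3.67) (-4.24,0.79) (-4.05,-0.56) (0.37,-4.63)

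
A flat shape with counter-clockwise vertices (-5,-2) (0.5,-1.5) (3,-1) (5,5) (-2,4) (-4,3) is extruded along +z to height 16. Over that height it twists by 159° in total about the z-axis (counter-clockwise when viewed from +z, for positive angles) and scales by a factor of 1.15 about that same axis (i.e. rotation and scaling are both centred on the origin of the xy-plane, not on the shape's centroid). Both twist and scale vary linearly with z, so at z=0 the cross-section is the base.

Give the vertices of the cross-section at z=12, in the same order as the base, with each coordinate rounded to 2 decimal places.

Cross-section at z=12: (4.66,-3.77) (1.18,1.30) (-0.66,3.46) (-7.57,2.14) (-2.80,-4.12) (-0.74,-5.51)

t = z/height = 12/16 = 0.75
s = 1 + (scale-1)·z/height = 1 + (1.15-1)·12/16 = 1.112500
θ = twist·z/height = 159°·12/16 = 119.2500° = 2.081305 rad
cos θ = -0.488621, sin θ = 0.872496 (intermediates below are computed at full precision and shown rounded to 5 d.p.)
v1: (-5,-2) → rotate → (4.18810,-3.38524) → ×s → (4.65926,-3.76608) → (4.66,-3.77)
v2: (0.5,-1.5) → rotate → (1.06443,1.16918) → ×s → (1.18418,1.30071) → (1.18,1.30)
v3: (3,-1) → rotate → (-0.59337,3.10611) → ×s → (-0.66012,3.45555) → (-0.66,3.46)
v4: (5,5) → rotate → (-6.80559,1.91937) → ×s → (-7.57121,2.13530) → (-7.57,2.14)
v5: (-2,4) → rotate → (-2.51274,-3.69948) → ×s → (-2.79542,-4.11567) → (-2.80,-4.12)
v6: (-4,3) → rotate → (-0.66300,-4.95585) → ×s → (-0.73759,-5.51338) → (-0.74,-5.51)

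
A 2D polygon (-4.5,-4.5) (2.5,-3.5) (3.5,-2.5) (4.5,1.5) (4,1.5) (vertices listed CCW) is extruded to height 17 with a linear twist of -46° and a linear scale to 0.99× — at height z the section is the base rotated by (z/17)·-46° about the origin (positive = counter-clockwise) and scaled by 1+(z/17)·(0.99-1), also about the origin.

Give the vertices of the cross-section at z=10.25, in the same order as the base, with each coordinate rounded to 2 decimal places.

Cross-section at z=10.25: (-6.04,-1.88) (0.58,-4.24) (1.92,-3.82) (4.65,-0.76) (4.21,-0.53)

t = z/height = 10.25/17 = 0.602941
s = 1 + (scale-1)·z/height = 1 + (0.99-1)·10.25/17 = 0.993971
θ = twist·z/height = -46°·10.25/17 = -27.7353° = -0.484072 rad
cos θ = 0.885107, sin θ = -0.465387 (intermediates below are computed at full precision and shown rounded to 5 d.p.)
v1: (-4.5,-4.5) → rotate → (-6.07723,-1.88874) → ×s → (-6.04058,-1.87735) → (-6.04,-1.88)
v2: (2.5,-3.5) → rotate → (0.58391,-4.26134) → ×s → (0.58039,-4.23565) → (0.58,-4.24)
v3: (3.5,-2.5) → rotate → (1.93441,-3.84162) → ×s → (1.92274,-3.81846) → (1.92,-3.82)
v4: (4.5,1.5) → rotate → (4.68106,-0.76658) → ×s → (4.65284,-0.76196) → (4.65,-0.76)
v5: (4,1.5) → rotate → (4.23851,-0.53389) → ×s → (4.21295,-0.53067) → (4.21,-0.53)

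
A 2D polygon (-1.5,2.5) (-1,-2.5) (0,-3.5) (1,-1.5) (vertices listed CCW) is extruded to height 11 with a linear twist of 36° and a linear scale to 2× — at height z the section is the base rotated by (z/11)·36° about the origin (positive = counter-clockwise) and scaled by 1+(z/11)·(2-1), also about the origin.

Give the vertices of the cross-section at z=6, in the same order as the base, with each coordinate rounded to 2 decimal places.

t = z/height = 6/11 = 0.545455
s = 1 + (scale-1)·z/height = 1 + (2-1)·6/11 = 1.545455
θ = twist·z/height = 36°·6/11 = 19.6364° = 0.342719 rad
cos θ = 0.941844, sin θ = 0.336049 (intermediates below are computed at full precision and shown rounded to 5 d.p.)
v1: (-1.5,2.5) → rotate → (-2.25289,1.85054) → ×s → (-3.48174,2.85992) → (-3.48,2.86)
v2: (-1,-2.5) → rotate → (-0.10172,-2.69066) → ×s → (-0.15720,-4.15829) → (-0.16,-4.16)
v3: (0,-3.5) → rotate → (1.17617,-3.29646) → ×s → (1.81772,-5.09452) → (1.82,-5.09)
v4: (1,-1.5) → rotate → (1.44592,-1.07672) → ×s → (2.23460,-1.66402) → (2.23,-1.66)

Cross-section at z=6: (-3.48,2.86) (-0.16,-4.16) (1.82,-5.09) (2.23,-1.66)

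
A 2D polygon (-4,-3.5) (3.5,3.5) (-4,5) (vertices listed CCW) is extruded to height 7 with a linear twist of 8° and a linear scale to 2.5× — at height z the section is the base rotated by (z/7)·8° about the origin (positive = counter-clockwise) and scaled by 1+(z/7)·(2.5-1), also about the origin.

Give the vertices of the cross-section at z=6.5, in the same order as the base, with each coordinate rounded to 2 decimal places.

t = z/height = 6.5/7 = 0.928571
s = 1 + (scale-1)·z/height = 1 + (2.5-1)·6.5/7 = 2.392857
θ = twist·z/height = 8°·6.5/7 = 7.4286° = 0.129653 rad
cos θ = 0.991607, sin θ = 0.129290 (intermediates below are computed at full precision and shown rounded to 5 d.p.)
v1: (-4,-3.5) → rotate → (-3.51391,-3.98778) → ×s → (-8.40829,-9.54220) → (-8.41,-9.54)
v2: (3.5,3.5) → rotate → (3.01811,3.92314) → ×s → (7.22190,9.38751) → (7.22,9.39)
v3: (-4,5) → rotate → (-4.61288,4.44087) → ×s → (-11.03796,10.62638) → (-11.04,10.63)

Cross-section at z=6.5: (-8.41,-9.54) (7.22,9.39) (-11.04,10.63)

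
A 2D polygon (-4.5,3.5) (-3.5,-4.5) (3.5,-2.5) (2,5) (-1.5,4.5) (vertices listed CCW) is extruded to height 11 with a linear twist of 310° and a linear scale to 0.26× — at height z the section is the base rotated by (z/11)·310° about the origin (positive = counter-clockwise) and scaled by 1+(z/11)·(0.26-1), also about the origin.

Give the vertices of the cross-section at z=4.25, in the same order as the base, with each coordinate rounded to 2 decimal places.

t = z/height = 4.25/11 = 0.386364
s = 1 + (scale-1)·z/height = 1 + (0.26-1)·4.25/11 = 0.714091
θ = twist·z/height = 310°·4.25/11 = 119.7727° = 2.090428 rad
cos θ = -0.496561, sin θ = 0.868002 (intermediates below are computed at full precision and shown rounded to 5 d.p.)
v1: (-4.5,3.5) → rotate → (-0.80348,-5.64397) → ×s → (-0.57376,-4.03031) → (-0.57,-4.03)
v2: (-3.5,-4.5) → rotate → (5.64397,-0.80348) → ×s → (4.03031,-0.57376) → (4.03,-0.57)
v3: (3.5,-2.5) → rotate → (0.43204,4.27941) → ×s → (0.30852,3.05589) → (0.31,3.06)
v4: (2,5) → rotate → (-5.33313,-0.74680) → ×s → (-3.80834,-0.53328) → (-3.81,-0.53)
v5: (-1.5,4.5) → rotate → (-3.16117,-3.53653) → ×s → (-2.25736,-2.52540) → (-2.26,-2.53)

Cross-section at z=4.25: (-0.57,-4.03) (4.03,-0.57) (0.31,3.06) (-3.81,-0.53) (-2.26,-2.53)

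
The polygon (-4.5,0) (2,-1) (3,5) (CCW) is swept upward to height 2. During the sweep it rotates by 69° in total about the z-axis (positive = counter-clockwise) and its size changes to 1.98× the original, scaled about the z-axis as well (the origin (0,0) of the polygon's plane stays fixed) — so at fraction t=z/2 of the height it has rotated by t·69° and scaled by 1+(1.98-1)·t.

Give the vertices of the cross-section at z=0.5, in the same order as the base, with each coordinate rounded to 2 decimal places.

t = z/height = 0.5/2 = 0.25
s = 1 + (scale-1)·z/height = 1 + (1.98-1)·0.5/2 = 1.245000
θ = twist·z/height = 69°·0.5/2 = 17.2500° = 0.301069 rad
cos θ = 0.955020, sin θ = 0.296542 (intermediates below are computed at full precision and shown rounded to 5 d.p.)
v1: (-4.5,0) → rotate → (-4.29759,-1.33444) → ×s → (-5.35050,-1.66137) → (-5.35,-1.66)
v2: (2,-1) → rotate → (2.20658,-0.36194) → ×s → (2.74719,-0.45061) → (2.75,-0.45)
v3: (3,5) → rotate → (1.38235,5.66472) → ×s → (1.72103,7.05258) → (1.72,7.05)

Cross-section at z=0.5: (-5.35,-1.66) (2.75,-0.45) (1.72,7.05)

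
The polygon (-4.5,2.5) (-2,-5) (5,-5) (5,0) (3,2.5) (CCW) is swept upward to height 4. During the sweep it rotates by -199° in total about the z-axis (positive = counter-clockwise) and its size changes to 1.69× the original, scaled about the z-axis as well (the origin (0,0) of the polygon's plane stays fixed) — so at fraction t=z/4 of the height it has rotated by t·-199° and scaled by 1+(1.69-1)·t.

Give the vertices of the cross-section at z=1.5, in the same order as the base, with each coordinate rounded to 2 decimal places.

Cross-section at z=1.5: (1.53,6.30) (-6.74,0.76) (-4.40,-7.74) (1.67,-6.07) (4.04,-2.81)

t = z/height = 1.5/4 = 0.375
s = 1 + (scale-1)·z/height = 1 + (1.69-1)·1.5/4 = 1.258750
θ = twist·z/height = -199°·1.5/4 = -74.6250° = -1.302452 rad
cos θ = 0.265135, sin θ = -0.964211 (intermediates below are computed at full precision and shown rounded to 5 d.p.)
v1: (-4.5,2.5) → rotate → (1.21742,5.00179) → ×s → (1.53243,6.29600) → (1.53,6.30)
v2: (-2,-5) → rotate → (-5.35133,0.60275) → ×s → (-6.73598,0.75871) → (-6.74,0.76)
v3: (5,-5) → rotate → (-3.49538,-6.14673) → ×s → (-4.39981,-7.73720) → (-4.40,-7.74)
v4: (5,0) → rotate → (1.32568,-4.82106) → ×s → (1.66870,-6.06850) → (1.67,-6.07)
v5: (3,2.5) → rotate → (3.20593,-2.22979) → ×s → (4.03547,-2.80675) → (4.04,-2.81)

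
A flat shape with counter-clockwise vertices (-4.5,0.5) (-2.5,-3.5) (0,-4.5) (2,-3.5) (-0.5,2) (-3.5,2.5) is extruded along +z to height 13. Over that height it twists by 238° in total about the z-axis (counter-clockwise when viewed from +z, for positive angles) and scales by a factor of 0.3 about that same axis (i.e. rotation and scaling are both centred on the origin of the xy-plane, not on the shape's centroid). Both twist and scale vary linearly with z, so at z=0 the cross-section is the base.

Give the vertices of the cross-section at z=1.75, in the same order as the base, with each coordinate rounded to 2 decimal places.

t = z/height = 1.75/13 = 0.134615
s = 1 + (scale-1)·z/height = 1 + (0.3-1)·1.75/13 = 0.905769
θ = twist·z/height = 238°·1.75/13 = 32.0385° = 0.559177 rad
cos θ = 0.847692, sin θ = 0.530488 (intermediates below are computed at full precision and shown rounded to 5 d.p.)
v1: (-4.5,0.5) → rotate → (-4.07986,-1.96335) → ×s → (-3.69541,-1.77834) → (-3.70,-1.78)
v2: (-2.5,-3.5) → rotate → (-0.26252,-4.29314) → ×s → (-0.23778,-3.88860) → (-0.24,-3.89)
v3: (0,-4.5) → rotate → (2.38720,-3.81461) → ×s → (2.16225,-3.45516) → (2.16,-3.46)
v4: (2,-3.5) → rotate → (3.55209,-1.90595) → ×s → (3.21738,-1.72635) → (3.22,-1.73)
v5: (-0.5,2) → rotate → (-1.48482,1.43014) → ×s → (-1.34491,1.29538) → (-1.34,1.30)
v6: (-3.5,2.5) → rotate → (-4.29314,0.26252) → ×s → (-3.88860,0.23778) → (-3.89,0.24)

Cross-section at z=1.75: (-3.70,-1.78) (-0.24,-3.89) (2.16,-3.46) (3.22,-1.73) (-1.34,1.30) (-3.89,0.24)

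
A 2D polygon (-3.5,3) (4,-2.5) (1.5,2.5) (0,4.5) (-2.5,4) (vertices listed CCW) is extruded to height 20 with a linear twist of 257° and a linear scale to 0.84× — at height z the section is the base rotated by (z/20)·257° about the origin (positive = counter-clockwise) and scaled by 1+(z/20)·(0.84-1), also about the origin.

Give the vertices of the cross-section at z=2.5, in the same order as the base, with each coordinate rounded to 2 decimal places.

t = z/height = 2.5/20 = 0.125
s = 1 + (scale-1)·z/height = 1 + (0.84-1)·2.5/20 = 0.980000
θ = twist·z/height = 257°·2.5/20 = 32.1250° = 0.560687 rad
cos θ = 0.846890, sin θ = 0.531768 (intermediates below are computed at full precision and shown rounded to 5 d.p.)
v1: (-3.5,3) → rotate → (-4.55942,0.67948) → ×s → (-4.46823,0.66589) → (-4.47,0.67)
v2: (4,-2.5) → rotate → (4.71698,0.00985) → ×s → (4.62264,0.00965) → (4.62,0.01)
v3: (1.5,2.5) → rotate → (-0.05909,2.91488) → ×s → (-0.05790,2.85658) → (-0.06,2.86)
v4: (0,4.5) → rotate → (-2.39296,3.81100) → ×s → (-2.34510,3.73478) → (-2.35,3.73)
v5: (-2.5,4) → rotate → (-4.24430,2.05814) → ×s → (-4.15941,2.01698) → (-4.16,2.02)

Cross-section at z=2.5: (-4.47,0.67) (4.62,0.01) (-0.06,2.86) (-2.35,3.73) (-4.16,2.02)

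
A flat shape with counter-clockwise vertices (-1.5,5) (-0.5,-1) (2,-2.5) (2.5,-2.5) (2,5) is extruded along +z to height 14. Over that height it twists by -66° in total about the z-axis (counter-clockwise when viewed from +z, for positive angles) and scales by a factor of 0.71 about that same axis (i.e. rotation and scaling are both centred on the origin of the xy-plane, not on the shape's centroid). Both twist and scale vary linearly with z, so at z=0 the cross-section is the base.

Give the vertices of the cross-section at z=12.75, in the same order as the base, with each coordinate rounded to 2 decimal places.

t = z/height = 12.75/14 = 0.910714
s = 1 + (scale-1)·z/height = 1 + (0.71-1)·12.75/14 = 0.735893
θ = twist·z/height = -66°·12.75/14 = -60.1071° = -1.049068 rad
cos θ = 0.498380, sin θ = -0.866959 (intermediates below are computed at full precision and shown rounded to 5 d.p.)
v1: (-1.5,5) → rotate → (3.58722,3.79234) → ×s → (2.63981,2.79075) → (2.64,2.79)
v2: (-0.5,-1) → rotate → (-1.11615,-0.06490) → ×s → (-0.82137,-0.04776) → (-0.82,-0.05)
v3: (2,-2.5) → rotate → (-1.17064,-2.97987) → ×s → (-0.86146,-2.19286) → (-0.86,-2.19)
v4: (2.5,-2.5) → rotate → (-0.92145,-3.41335) → ×s → (-0.67809,-2.51186) → (-0.68,-2.51)
v5: (2,5) → rotate → (5.33155,0.75798) → ×s → (3.92345,0.55779) → (3.92,0.56)

Cross-section at z=12.75: (2.64,2.79) (-0.82,-0.05) (-0.86,-2.19) (-0.68,-2.51) (3.92,0.56)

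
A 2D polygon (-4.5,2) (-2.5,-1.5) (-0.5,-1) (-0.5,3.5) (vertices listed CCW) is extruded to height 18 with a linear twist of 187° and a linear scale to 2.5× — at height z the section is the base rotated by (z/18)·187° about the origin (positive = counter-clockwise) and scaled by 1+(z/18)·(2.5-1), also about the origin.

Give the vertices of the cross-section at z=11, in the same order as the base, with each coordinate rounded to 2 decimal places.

Cross-section at z=11: (0.05,-9.44) (4.59,-3.19) (2.14,-0.09) (-5.72,-3.63)

t = z/height = 11/18 = 0.611111
s = 1 + (scale-1)·z/height = 1 + (2.5-1)·11/18 = 1.916667
θ = twist·z/height = 187°·11/18 = 114.2778° = 1.994523 rad
cos θ = -0.411161, sin θ = 0.911563 (intermediates below are computed at full precision and shown rounded to 5 d.p.)
v1: (-4.5,2) → rotate → (0.02710,-4.92435) → ×s → (0.05194,-9.43835) → (0.05,-9.44)
v2: (-2.5,-1.5) → rotate → (2.39525,-1.66217) → ×s → (4.59089,-3.18582) → (4.59,-3.19)
v3: (-0.5,-1) → rotate → (1.11714,-0.04462) → ×s → (2.14119,-0.08552) → (2.14,-0.09)
v4: (-0.5,3.5) → rotate → (-2.98489,-1.89484) → ×s → (-5.72104,-3.63178) → (-5.72,-3.63)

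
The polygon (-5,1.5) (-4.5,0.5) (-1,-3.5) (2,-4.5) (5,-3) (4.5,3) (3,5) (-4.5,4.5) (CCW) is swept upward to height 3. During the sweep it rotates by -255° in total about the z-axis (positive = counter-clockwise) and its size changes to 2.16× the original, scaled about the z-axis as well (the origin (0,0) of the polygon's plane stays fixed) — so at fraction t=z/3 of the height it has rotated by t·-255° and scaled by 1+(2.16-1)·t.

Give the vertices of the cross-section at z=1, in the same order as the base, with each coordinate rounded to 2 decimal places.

t = z/height = 1/3 = 0.333333
s = 1 + (scale-1)·z/height = 1 + (2.16-1)·1/3 = 1.386667
θ = twist·z/height = -255°·1/3 = -85.0000° = -1.483530 rad
cos θ = 0.087156, sin θ = -0.996195 (intermediates below are computed at full precision and shown rounded to 5 d.p.)
v1: (-5,1.5) → rotate → (1.05851,5.11171) → ×s → (1.46781,7.08823) → (1.47,7.09)
v2: (-4.5,0.5) → rotate → (0.10590,4.52645) → ×s → (0.14684,6.27668) → (0.15,6.28)
v3: (-1,-3.5) → rotate → (-3.57384,0.69115) → ×s → (-4.95572,0.95839) → (-4.96,0.96)
v4: (2,-4.5) → rotate → (-4.30856,-2.38459) → ×s → (-5.97454,-3.30663) → (-5.97,-3.31)
v5: (5,-3) → rotate → (-2.55281,-5.24244) → ×s → (-3.53989,-7.26952) → (-3.54,-7.27)
v6: (4.5,3) → rotate → (3.38078,-4.22141) → ×s → (4.68802,-5.85369) → (4.69,-5.85)
v7: (3,5) → rotate → (5.24244,-2.55281) → ×s → (7.26952,-3.53989) → (7.27,-3.54)
v8: (-4.5,4.5) → rotate → (4.09068,4.87508) → ×s → (5.67240,6.76011) → (5.67,6.76)

Cross-section at z=1: (1.47,7.09) (0.15,6.28) (-4.96,0.96) (-5.97,-3.31) (-3.54,-7.27) (4.69,-5.85) (7.27,-3.54) (5.67,6.76)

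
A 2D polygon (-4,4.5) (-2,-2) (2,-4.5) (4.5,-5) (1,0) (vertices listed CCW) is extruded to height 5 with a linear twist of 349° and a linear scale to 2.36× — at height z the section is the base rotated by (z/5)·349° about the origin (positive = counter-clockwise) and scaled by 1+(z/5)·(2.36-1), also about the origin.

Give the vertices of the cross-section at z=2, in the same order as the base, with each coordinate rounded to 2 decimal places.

Cross-section at z=2: (0.20,-9.29) (4.35,0.35) (2.15,7.29) (-0.29,10.38) (-1.18,1.00)

t = z/height = 2/5 = 0.4
s = 1 + (scale-1)·z/height = 1 + (2.36-1)·2/5 = 1.544000
θ = twist·z/height = 349°·2/5 = 139.6000° = 2.436480 rad
cos θ = -0.761538, sin θ = 0.648120 (intermediates below are computed at full precision and shown rounded to 5 d.p.)
v1: (-4,4.5) → rotate → (0.12961,-6.01940) → ×s → (0.20012,-9.29396) → (0.20,-9.29)
v2: (-2,-2) → rotate → (2.81932,0.22684) → ×s → (4.35302,0.35024) → (4.35,0.35)
v3: (2,-4.5) → rotate → (1.39346,4.72316) → ×s → (2.15151,7.29256) → (2.15,7.29)
v4: (4.5,-5) → rotate → (-0.18632,6.72423) → ×s → (-0.28768,10.38221) → (-0.29,10.38)
v5: (1,0) → rotate → (-0.76154,0.64812) → ×s → (-1.17582,1.00070) → (-1.18,1.00)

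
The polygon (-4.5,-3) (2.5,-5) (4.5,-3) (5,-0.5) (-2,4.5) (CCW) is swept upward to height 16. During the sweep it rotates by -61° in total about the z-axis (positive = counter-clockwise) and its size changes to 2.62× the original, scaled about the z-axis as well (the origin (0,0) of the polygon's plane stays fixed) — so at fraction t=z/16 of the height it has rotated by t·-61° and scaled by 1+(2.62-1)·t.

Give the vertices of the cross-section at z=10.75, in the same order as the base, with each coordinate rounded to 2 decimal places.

Cross-section at z=10.75: (-11.20,1.43) (-2.91,-11.31) (2.99,-10.89) (7.20,-7.64) (3.01,9.83)

t = z/height = 10.75/16 = 0.671875
s = 1 + (scale-1)·z/height = 1 + (2.62-1)·10.75/16 = 2.088438
θ = twist·z/height = -61°·10.75/16 = -40.9844° = -0.715312 rad
cos θ = 0.754888, sin θ = -0.655853 (intermediates below are computed at full precision and shown rounded to 5 d.p.)
v1: (-4.5,-3) → rotate → (-5.36456,0.68667) → ×s → (-11.20354,1.43408) → (-11.20,1.43)
v2: (2.5,-5) → rotate → (-1.39204,-5.41408) → ×s → (-2.90720,-11.30696) → (-2.91,-11.31)
v3: (4.5,-3) → rotate → (1.42944,-5.21600) → ×s → (2.98529,-10.89330) → (2.99,-10.89)
v4: (5,-0.5) → rotate → (3.44652,-3.65671) → ×s → (7.19783,-7.63681) → (7.20,-7.64)
v5: (-2,4.5) → rotate → (1.44156,4.70870) → ×s → (3.01061,9.83383) → (3.01,9.83)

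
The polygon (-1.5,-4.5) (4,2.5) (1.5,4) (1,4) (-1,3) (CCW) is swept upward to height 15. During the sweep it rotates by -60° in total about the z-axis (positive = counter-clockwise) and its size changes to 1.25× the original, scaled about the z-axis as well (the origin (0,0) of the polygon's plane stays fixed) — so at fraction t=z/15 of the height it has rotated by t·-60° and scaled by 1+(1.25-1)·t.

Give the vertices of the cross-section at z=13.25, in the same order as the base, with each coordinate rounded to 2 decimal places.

t = z/height = 13.25/15 = 0.883333
s = 1 + (scale-1)·z/height = 1 + (1.25-1)·13.25/15 = 1.220833
θ = twist·z/height = -60°·13.25/15 = -53.0000° = -0.925025 rad
cos θ = 0.601815, sin θ = -0.798636 (intermediates below are computed at full precision and shown rounded to 5 d.p.)
v1: (-1.5,-4.5) → rotate → (-4.49658,-1.51021) → ×s → (-5.48958,-1.84372) → (-5.49,-1.84)
v2: (4,2.5) → rotate → (4.40385,-1.69000) → ×s → (5.37637,-2.06321) → (5.38,-2.06)
v3: (1.5,4) → rotate → (4.09726,1.20931) → ×s → (5.00208,1.47636) → (5.00,1.48)
v4: (1,4) → rotate → (3.79636,1.60862) → ×s → (4.63472,1.96386) → (4.63,1.96)
v5: (-1,3) → rotate → (1.79409,2.60408) → ×s → (2.19029,3.17915) → (2.19,3.18)

Cross-section at z=13.25: (-5.49,-1.84) (5.38,-2.06) (5.00,1.48) (4.63,1.96) (2.19,3.18)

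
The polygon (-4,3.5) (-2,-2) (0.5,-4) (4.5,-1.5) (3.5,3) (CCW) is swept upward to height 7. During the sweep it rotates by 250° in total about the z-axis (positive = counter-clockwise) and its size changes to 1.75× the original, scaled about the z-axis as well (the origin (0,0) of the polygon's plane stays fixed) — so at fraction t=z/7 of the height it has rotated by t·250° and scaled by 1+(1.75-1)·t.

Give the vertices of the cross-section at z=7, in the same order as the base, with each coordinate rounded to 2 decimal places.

Cross-section at z=7: (8.15,4.48) (-2.09,4.49) (-6.88,1.57) (-5.16,-6.50) (2.84,-7.55)

t = z/height = 7/7 = 1
s = 1 + (scale-1)·z/height = 1 + (1.75-1)·7/7 = 1.750000
θ = twist·z/height = 250°·7/7 = 250.0000° = 4.363323 rad
cos θ = -0.342020, sin θ = -0.939693 (intermediates below are computed at full precision and shown rounded to 5 d.p.)
v1: (-4,3.5) → rotate → (4.65700,2.56170) → ×s → (8.14976,4.48297) → (8.15,4.48)
v2: (-2,-2) → rotate → (-1.19534,2.56343) → ×s → (-2.09185,4.48599) → (-2.09,4.49)
v3: (0.5,-4) → rotate → (-3.92978,0.89823) → ×s → (-6.87712,1.57191) → (-6.88,1.57)
v4: (4.5,-1.5) → rotate → (-2.94863,-3.71559) → ×s → (-5.16010,-6.50228) → (-5.16,-6.50)
v5: (3.5,3) → rotate → (1.62201,-4.31498) → ×s → (2.83851,-7.55122) → (2.84,-7.55)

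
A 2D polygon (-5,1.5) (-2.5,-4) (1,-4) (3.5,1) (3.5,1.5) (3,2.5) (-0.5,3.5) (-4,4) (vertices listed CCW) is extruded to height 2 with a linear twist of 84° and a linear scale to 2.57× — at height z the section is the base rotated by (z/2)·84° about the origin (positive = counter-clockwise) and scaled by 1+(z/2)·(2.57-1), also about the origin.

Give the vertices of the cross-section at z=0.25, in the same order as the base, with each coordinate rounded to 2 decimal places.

Cross-section at z=0.25: (-6.21,0.67) (-2.07,-5.25) (2.05,-4.49) (3.90,1.94) (3.79,2.53) (2.98,3.59) (-1.35,4.01) (-5.58,3.83)

t = z/height = 0.25/2 = 0.125
s = 1 + (scale-1)·z/height = 1 + (2.57-1)·0.25/2 = 1.196250
θ = twist·z/height = 84°·0.25/2 = 10.5000° = 0.183260 rad
cos θ = 0.983255, sin θ = 0.182236 (intermediates below are computed at full precision and shown rounded to 5 d.p.)
v1: (-5,1.5) → rotate → (-5.18963,0.56370) → ×s → (-6.20809,0.67433) → (-6.21,0.67)
v2: (-2.5,-4) → rotate → (-1.72920,-4.38861) → ×s → (-2.06855,-5.24987) → (-2.07,-5.25)
v3: (1,-4) → rotate → (1.71220,-3.75078) → ×s → (2.04822,-4.48688) → (2.05,-4.49)
v4: (3.5,1) → rotate → (3.25916,1.62108) → ×s → (3.89877,1.93922) → (3.90,1.94)
v5: (3.5,1.5) → rotate → (3.16804,2.11271) → ×s → (3.78977,2.52733) → (3.79,2.53)
v6: (3,2.5) → rotate → (2.49418,3.00484) → ×s → (2.98366,3.59454) → (2.98,3.59)
v7: (-0.5,3.5) → rotate → (-1.12945,3.35027) → ×s → (-1.35111,4.00777) → (-1.35,4.01)
v8: (-4,4) → rotate → (-4.66196,3.20408) → ×s → (-5.57687,3.83288) → (-5.58,3.83)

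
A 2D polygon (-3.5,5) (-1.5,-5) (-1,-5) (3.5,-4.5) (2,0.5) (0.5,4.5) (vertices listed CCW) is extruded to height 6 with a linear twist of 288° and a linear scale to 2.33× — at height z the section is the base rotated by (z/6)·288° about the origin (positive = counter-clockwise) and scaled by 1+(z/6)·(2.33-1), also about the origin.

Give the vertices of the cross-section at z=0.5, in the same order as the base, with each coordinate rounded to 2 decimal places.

Cross-section at z=0.5: (-5.81,3.49) (0.74,-5.75) (1.24,-5.53) (5.58,-2.99) (1.80,1.41) (-1.53,4.79)

t = z/height = 0.5/6 = 0.0833333
s = 1 + (scale-1)·z/height = 1 + (2.33-1)·0.5/6 = 1.110833
θ = twist·z/height = 288°·0.5/6 = 24.0000° = 0.418879 rad
cos θ = 0.913545, sin θ = 0.406737 (intermediates below are computed at full precision and shown rounded to 5 d.p.)
v1: (-3.5,5) → rotate → (-5.23109,3.14415) → ×s → (-5.81087,3.49263) → (-5.81,3.49)
v2: (-1.5,-5) → rotate → (0.66337,-5.17783) → ×s → (0.73689,-5.75171) → (0.74,-5.75)
v3: (-1,-5) → rotate → (1.12014,-4.97446) → ×s → (1.24429,-5.52580) → (1.24,-5.53)
v4: (3.5,-4.5) → rotate → (5.02772,-2.68738) → ×s → (5.58496,-2.98523) → (5.58,-2.99)
v5: (2,0.5) → rotate → (1.62372,1.27025) → ×s → (1.80369,1.41103) → (1.80,1.41)
v6: (0.5,4.5) → rotate → (-1.37354,4.31432) → ×s → (-1.52578,4.79249) → (-1.53,4.79)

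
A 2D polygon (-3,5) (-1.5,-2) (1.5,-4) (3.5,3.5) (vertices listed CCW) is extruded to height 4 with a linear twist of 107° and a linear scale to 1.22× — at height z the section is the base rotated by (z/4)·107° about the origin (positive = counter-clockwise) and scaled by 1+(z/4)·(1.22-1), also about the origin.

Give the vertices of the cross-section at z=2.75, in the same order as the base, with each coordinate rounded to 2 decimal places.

Cross-section at z=2.75: (-6.50,-1.68) (1.72,-2.31) (4.91,0.35) (-2.72,5.00)

t = z/height = 2.75/4 = 0.6875
s = 1 + (scale-1)·z/height = 1 + (1.22-1)·2.75/4 = 1.151250
θ = twist·z/height = 107°·2.75/4 = 73.5625° = 1.283908 rad
cos θ = 0.282969, sin θ = 0.959129 (intermediates below are computed at full precision and shown rounded to 5 d.p.)
v1: (-3,5) → rotate → (-5.64455,-1.46254) → ×s → (-6.49829,-1.68375) → (-6.50,-1.68)
v2: (-1.5,-2) → rotate → (1.49380,-2.00463) → ×s → (1.71974,-2.30783) → (1.72,-2.31)
v3: (1.5,-4) → rotate → (4.26097,0.30682) → ×s → (4.90544,0.35322) → (4.91,0.35)
v4: (3.5,3.5) → rotate → (-2.36656,4.34734) → ×s → (-2.72450,5.00488) → (-2.72,5.00)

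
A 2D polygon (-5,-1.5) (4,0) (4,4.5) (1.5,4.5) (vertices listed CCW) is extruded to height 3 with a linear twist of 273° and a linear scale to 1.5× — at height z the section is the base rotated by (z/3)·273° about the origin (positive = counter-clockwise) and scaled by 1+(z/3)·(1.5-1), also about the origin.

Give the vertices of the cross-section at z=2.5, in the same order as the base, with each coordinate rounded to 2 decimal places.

Cross-section at z=2.5: (3.22,6.66) (-3.83,-4.18) (0.87,-8.48) (3.26,-5.87)

t = z/height = 2.5/3 = 0.833333
s = 1 + (scale-1)·z/height = 1 + (1.5-1)·2.5/3 = 1.416667
θ = twist·z/height = 273°·2.5/3 = 227.5000° = 3.970624 rad
cos θ = -0.675590, sin θ = -0.737277 (intermediates below are computed at full precision and shown rounded to 5 d.p.)
v1: (-5,-1.5) → rotate → (2.27204,4.69977) → ×s → (3.21872,6.65801) → (3.22,6.66)
v2: (4,0) → rotate → (-2.70236,-2.94911) → ×s → (-3.82834,-4.17790) → (-3.83,-4.18)
v3: (4,4.5) → rotate → (0.61539,-5.98927) → ×s → (0.87180,-8.48479) → (0.87,-8.48)
v4: (1.5,4.5) → rotate → (2.30436,-4.14607) → ×s → (3.26451,-5.87360) → (3.26,-5.87)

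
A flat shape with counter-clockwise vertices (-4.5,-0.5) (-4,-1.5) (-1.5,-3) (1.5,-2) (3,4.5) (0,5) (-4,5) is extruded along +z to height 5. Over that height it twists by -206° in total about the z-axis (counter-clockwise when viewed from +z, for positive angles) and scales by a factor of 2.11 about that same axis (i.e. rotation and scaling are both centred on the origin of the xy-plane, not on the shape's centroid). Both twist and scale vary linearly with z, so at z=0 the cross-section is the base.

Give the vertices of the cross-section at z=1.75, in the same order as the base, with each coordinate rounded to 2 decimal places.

Cross-section at z=1.75: (-2.58,5.73) (-3.69,4.65) (-4.60,0.70) (-2.00,-2.84) (7.23,-2.04) (6.61,2.13) (4.90,7.42)

t = z/height = 1.75/5 = 0.35
s = 1 + (scale-1)·z/height = 1 + (2.11-1)·1.75/5 = 1.388500
θ = twist·z/height = -206°·1.75/5 = -72.1000° = -1.258382 rad
cos θ = 0.307357, sin θ = -0.951594 (intermediates below are computed at full precision and shown rounded to 5 d.p.)
v1: (-4.5,-0.5) → rotate → (-1.85890,4.12850) → ×s → (-2.58109,5.73242) → (-2.58,5.73)
v2: (-4,-1.5) → rotate → (-2.65682,3.34534) → ×s → (-3.68899,4.64501) → (-3.69,4.65)
v3: (-1.5,-3) → rotate → (-3.31582,0.50532) → ×s → (-4.60401,0.70164) → (-4.60,0.70)
v4: (1.5,-2) → rotate → (-1.44215,-2.04210) → ×s → (-2.00243,-2.83546) → (-2.00,-2.84)
v5: (3,4.5) → rotate → (5.20424,-1.47168) → ×s → (7.22609,-2.04343) → (7.23,-2.04)
v6: (0,5) → rotate → (4.75797,1.53678) → ×s → (6.60644,2.13382) → (6.61,2.13)
v7: (-4,5) → rotate → (3.52855,5.34316) → ×s → (4.89939,7.41898) → (4.90,7.42)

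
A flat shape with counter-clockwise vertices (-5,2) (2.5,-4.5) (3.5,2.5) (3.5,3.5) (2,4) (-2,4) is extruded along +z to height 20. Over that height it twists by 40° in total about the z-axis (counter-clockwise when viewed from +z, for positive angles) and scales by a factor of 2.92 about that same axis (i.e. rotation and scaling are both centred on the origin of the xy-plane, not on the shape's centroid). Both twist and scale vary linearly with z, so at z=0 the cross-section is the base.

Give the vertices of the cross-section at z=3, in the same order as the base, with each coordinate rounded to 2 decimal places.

t = z/height = 3/20 = 0.15
s = 1 + (scale-1)·z/height = 1 + (2.92-1)·3/20 = 1.288000
θ = twist·z/height = 40°·3/20 = 6.0000° = 0.104720 rad
cos θ = 0.994522, sin θ = 0.104528 (intermediates below are computed at full precision and shown rounded to 5 d.p.)
v1: (-5,2) → rotate → (-5.18167,1.46640) → ×s → (-6.67399,1.88873) → (-6.67,1.89)
v2: (2.5,-4.5) → rotate → (2.95668,-4.21403) → ×s → (3.80821,-5.42767) → (3.81,-5.43)
v3: (3.5,2.5) → rotate → (3.21951,2.85215) → ×s → (4.14672,3.67357) → (4.15,3.67)
v4: (3.5,3.5) → rotate → (3.11498,3.84668) → ×s → (4.01209,4.95452) → (4.01,4.95)
v5: (2,4) → rotate → (1.57093,4.18714) → ×s → (2.02336,5.39304) → (2.02,5.39)
v6: (-2,4) → rotate → (-2.40716,3.76903) → ×s → (-3.10042,4.85451) → (-3.10,4.85)

Cross-section at z=3: (-6.67,1.89) (3.81,-5.43) (4.15,3.67) (4.01,4.95) (2.02,5.39) (-3.10,4.85)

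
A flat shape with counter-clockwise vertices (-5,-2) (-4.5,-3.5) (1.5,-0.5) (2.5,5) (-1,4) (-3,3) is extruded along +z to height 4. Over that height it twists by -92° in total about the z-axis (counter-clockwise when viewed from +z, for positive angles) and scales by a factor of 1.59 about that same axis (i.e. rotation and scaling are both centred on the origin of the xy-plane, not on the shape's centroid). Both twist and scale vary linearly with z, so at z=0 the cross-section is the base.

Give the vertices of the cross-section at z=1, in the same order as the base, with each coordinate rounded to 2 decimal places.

t = z/height = 1/4 = 0.25
s = 1 + (scale-1)·z/height = 1 + (1.59-1)·1/4 = 1.147500
θ = twist·z/height = -92°·1/4 = -23.0000° = -0.401426 rad
cos θ = 0.920505, sin θ = -0.390731 (intermediates below are computed at full precision and shown rounded to 5 d.p.)
v1: (-5,-2) → rotate → (-5.38399,0.11265) → ×s → (-6.17812,0.12926) → (-6.18,0.13)
v2: (-4.5,-3.5) → rotate → (-5.50983,-1.46348) → ×s → (-6.32253,-1.67934) → (-6.32,-1.68)
v3: (1.5,-0.5) → rotate → (1.18539,-1.04635) → ×s → (1.36024,-1.20069) → (1.36,-1.20)
v4: (2.5,5) → rotate → (4.25492,3.62570) → ×s → (4.88252,4.16049) → (4.88,4.16)
v5: (-1,4) → rotate → (0.64242,4.07275) → ×s → (0.73718,4.67348) → (0.74,4.67)
v6: (-3,3) → rotate → (-1.58932,3.93371) → ×s → (-1.82375,4.51393) → (-1.82,4.51)

Cross-section at z=1: (-6.18,0.13) (-6.32,-1.68) (1.36,-1.20) (4.88,4.16) (0.74,4.67) (-1.82,4.51)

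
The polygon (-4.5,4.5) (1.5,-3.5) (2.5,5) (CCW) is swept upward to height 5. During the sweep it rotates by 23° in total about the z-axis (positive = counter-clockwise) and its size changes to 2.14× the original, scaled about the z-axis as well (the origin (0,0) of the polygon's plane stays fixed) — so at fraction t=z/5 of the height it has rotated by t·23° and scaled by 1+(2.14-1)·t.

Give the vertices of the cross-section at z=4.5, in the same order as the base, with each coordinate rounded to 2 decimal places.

Cross-section at z=4.5: (-11.75,5.31) (5.35,-5.56) (1.16,11.27)

t = z/height = 4.5/5 = 0.9
s = 1 + (scale-1)·z/height = 1 + (2.14-1)·4.5/5 = 2.026000
θ = twist·z/height = 23°·4.5/5 = 20.7000° = 0.361283 rad
cos θ = 0.935444, sin θ = 0.353475 (intermediates below are computed at full precision and shown rounded to 5 d.p.)
v1: (-4.5,4.5) → rotate → (-5.80013,2.61886) → ×s → (-11.75107,5.30581) → (-11.75,5.31)
v2: (1.5,-3.5) → rotate → (2.64033,-2.74384) → ×s → (5.34930,-5.55902) → (5.35,-5.56)
v3: (2.5,5) → rotate → (0.57124,5.56091) → ×s → (1.15732,11.26640) → (1.16,11.27)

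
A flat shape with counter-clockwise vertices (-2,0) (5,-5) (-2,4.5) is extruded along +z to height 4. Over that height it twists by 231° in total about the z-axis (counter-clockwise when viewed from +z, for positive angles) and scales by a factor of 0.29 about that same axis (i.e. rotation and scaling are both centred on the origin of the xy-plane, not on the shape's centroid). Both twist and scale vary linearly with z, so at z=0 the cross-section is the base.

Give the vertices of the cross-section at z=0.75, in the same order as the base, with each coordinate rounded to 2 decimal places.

t = z/height = 0.75/4 = 0.1875
s = 1 + (scale-1)·z/height = 1 + (0.29-1)·0.75/4 = 0.866875
θ = twist·z/height = 231°·0.75/4 = 43.3125° = 0.755946 rad
cos θ = 0.727623, sin θ = 0.685977 (intermediates below are computed at full precision and shown rounded to 5 d.p.)
v1: (-2,0) → rotate → (-1.45525,-1.37195) → ×s → (-1.26152,-1.18931) → (-1.26,-1.19)
v2: (5,-5) → rotate → (7.06800,-0.20823) → ×s → (6.12707,-0.18051) → (6.13,-0.18)
v3: (-2,4.5) → rotate → (-4.54214,1.90235) → ×s → (-3.93747,1.64910) → (-3.94,1.65)

Cross-section at z=0.75: (-1.26,-1.19) (6.13,-0.18) (-3.94,1.65)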